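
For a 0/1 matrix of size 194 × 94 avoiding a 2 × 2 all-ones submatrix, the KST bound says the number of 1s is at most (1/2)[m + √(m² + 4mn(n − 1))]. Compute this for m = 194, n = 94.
z(194, 94; 2, 2) ≤ (1/2)[194 + √(194² + 4·194·94·93)] = (1/2)[194 + √6821428] = 1402.8932

Kővári–Sós–Turán: let r_1, ..., r_194 be the row sums and z = Σ r_i the total number of 1s. Each pair of columns can share at most one row with both entries 1 (else a 2×2 all-ones block appears), so Σ_i C(r_i, 2) ≤ C(94, 2) = 4371. By convexity Σ_i C(r_i, 2) ≥ 194·C(z/194, 2) = z(z − 194)/(2·194), giving z² − 194z − 194·94·93 ≤ 0 and hence z ≤ (1/2)[194 + √(37636 + 4·1695948)] = (1/2)[194 + √6821428] ≈ (1/2)(194 + 2611.7864) = 1402.8932.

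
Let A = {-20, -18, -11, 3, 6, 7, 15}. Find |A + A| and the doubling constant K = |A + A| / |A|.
K = |A + A| / |A| = 27/7

Enumerate A + A = {a + b : a, b ∈ A}. With |A| = 7, there are |A|^2 = 49 ordered sum pairs; collecting distinct values, A + A = {-40, -38, -36, -31, -29, -22, -17, -15, -14, -13, -12, -11, -8, -5, -4, -3, 4, 6, 9, 10, 12, 13, 14, 18, 21, 22, 30}, so |A + A| = 27. Thus K = 27/7. For comparison, the minimum possible |A + A| over all 7-element sets is 2·7 − 1 = 13 (so min K = 13/7), attained only by arithmetic progressions.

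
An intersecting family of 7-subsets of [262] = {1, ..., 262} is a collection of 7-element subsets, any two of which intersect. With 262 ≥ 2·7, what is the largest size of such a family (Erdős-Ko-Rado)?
max |F| = C(261, 6) = 414356272512

The Erdős-Ko-Rado theorem states: for n ≥ 2k, an intersecting family of k-subsets of an n-element set has size at most C(n − 1, k − 1), with equality for 'star' families {A ⊆ [n] : |A| = k, i ∈ A} (fix an element i). For n = 262, k = 7: C(261, 6) = 414356272512.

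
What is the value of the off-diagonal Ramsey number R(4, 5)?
R(4, 5) = 25

Lower bound: an explicit 2-colouring of K_{24} (typically a Paley-type or other structured construction) avoids a red K_4 and a blue K_5, showing R(4, 5) > 24.
Upper bound: the simple Erdős–Szekeres recurrence only gives R(4, 5) ≤ 32; the tight bound R(4, 5) ≤ 25 requires a sharper case analysis (or computer search) of 2-colourings of K_{25}.
Hence R(4, 5) = 25.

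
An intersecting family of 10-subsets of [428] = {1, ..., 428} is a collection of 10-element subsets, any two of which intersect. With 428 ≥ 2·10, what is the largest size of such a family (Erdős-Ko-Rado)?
max |F| = C(427, 9) = 1194613602185145275

Erdős-Ko-Rado (1961): when n ≥ 2k, max |F| = C(n−1, k−1). The bound is attained by the star {A : i ∈ A} for any fixed i ∈ [n]. Here C(428−1, 10−1) = C(427, 9) = 1194613602185145275.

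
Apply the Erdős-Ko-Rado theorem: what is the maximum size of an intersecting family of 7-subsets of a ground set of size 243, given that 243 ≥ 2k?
max |F| = C(242, 6) = 262080288316

Erdős-Ko-Rado (1961): when n ≥ 2k, max |F| = C(n−1, k−1). The bound is attained by the star {A : i ∈ A} for any fixed i ∈ [n]. Here C(243−1, 7−1) = C(242, 6) = 262080288316.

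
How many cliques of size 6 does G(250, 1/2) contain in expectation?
E[# K_6] = C(250, 6) · (1/2)^C(6, 2) = 319195444750 / 2^15 = 159597722375/16384 ≈ 9741071.922302

For each 6-subset S of vertices (there are C(250, 6) = 319195444750 such S), let X_S = 1 if S induces a K_6 (all C(6, 2) = 15 edges present). Then P(X_S = 1) = (1/2)^15 = 1/32768. By linearity of expectation, E[# K_6] = C(250, 6) · (1/2)^15 = 319195444750 / 32768 = 159597722375/16384 ≈ 9741071.922302.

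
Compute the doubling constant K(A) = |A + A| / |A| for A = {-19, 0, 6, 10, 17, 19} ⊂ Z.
K = |A + A| / |A| = 20/6 = 10/3

Enumerate A + A = {a + b : a, b ∈ A}. With |A| = 6, there are |A|^2 = 36 ordered sum pairs; collecting distinct values, A + A = {-38, -19, -13, -9, -2, 0, 6, 10, 12, 16, 17, 19, 20, 23, 25, 27, 29, 34, 36, 38}, so |A + A| = 20. Thus K = 20/6 = 10/3. For comparison, the minimum possible |A + A| over all 6-element sets is 2·6 − 1 = 11 (so min K = 11/6), attained only by arithmetic progressions.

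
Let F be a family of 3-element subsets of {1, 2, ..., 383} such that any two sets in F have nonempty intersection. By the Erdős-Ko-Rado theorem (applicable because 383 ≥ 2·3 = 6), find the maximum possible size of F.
max |F| = C(382, 2) = 72771

The Erdős-Ko-Rado theorem states: for n ≥ 2k, an intersecting family of k-subsets of an n-element set has size at most C(n − 1, k − 1), with equality for 'star' families {A ⊆ [n] : |A| = k, i ∈ A} (fix an element i). For n = 383, k = 3: C(382, 2) = 72771.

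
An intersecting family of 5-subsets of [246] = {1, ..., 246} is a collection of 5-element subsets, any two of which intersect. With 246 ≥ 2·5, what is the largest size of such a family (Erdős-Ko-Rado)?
max |F| = C(245, 4) = 146475945

The Erdős-Ko-Rado theorem states: for n ≥ 2k, an intersecting family of k-subsets of an n-element set has size at most C(n − 1, k − 1), with equality for 'star' families {A ⊆ [n] : |A| = k, i ∈ A} (fix an element i). For n = 246, k = 5: C(245, 4) = 146475945.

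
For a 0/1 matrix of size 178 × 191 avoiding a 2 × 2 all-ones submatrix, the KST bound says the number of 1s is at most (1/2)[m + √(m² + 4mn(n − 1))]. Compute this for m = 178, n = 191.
z(178, 191; 2, 2) ≤ (1/2)[178 + √(178² + 4·178·191·190)] = (1/2)[178 + √25870164] = 2632.1361

Kővári–Sós–Turán: let r_1, ..., r_178 be the row sums and z = Σ r_i the total number of 1s. Each pair of columns can share at most one row with both entries 1 (else a 2×2 all-ones block appears), so Σ_i C(r_i, 2) ≤ C(191, 2) = 18145. By convexity Σ_i C(r_i, 2) ≥ 178·C(z/178, 2) = z(z − 178)/(2·178), giving z² − 178z − 178·191·190 ≤ 0 and hence z ≤ (1/2)[178 + √(31684 + 4·6459620)] = (1/2)[178 + √25870164] ≈ (1/2)(178 + 5086.2721) = 2632.1361.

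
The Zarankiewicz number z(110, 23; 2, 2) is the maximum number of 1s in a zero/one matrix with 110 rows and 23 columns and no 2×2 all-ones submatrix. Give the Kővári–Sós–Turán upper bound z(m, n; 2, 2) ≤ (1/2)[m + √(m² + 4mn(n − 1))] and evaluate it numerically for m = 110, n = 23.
z(110, 23; 2, 2) ≤ (1/2)[110 + √(110² + 4·110·23·22)] = (1/2)[110 + √234740] = 297.2499

Kővári–Sós–Turán: let r_1, ..., r_110 be the row sums and z = Σ r_i the total number of 1s. Each pair of columns can share at most one row with both entries 1 (else a 2×2 all-ones block appears), so Σ_i C(r_i, 2) ≤ C(23, 2) = 253. By convexity Σ_i C(r_i, 2) ≥ 110·C(z/110, 2) = z(z − 110)/(2·110), giving z² − 110z − 110·23·22 ≤ 0 and hence z ≤ (1/2)[110 + √(12100 + 4·55660)] = (1/2)[110 + √234740] ≈ (1/2)(110 + 484.4997) = 297.2499.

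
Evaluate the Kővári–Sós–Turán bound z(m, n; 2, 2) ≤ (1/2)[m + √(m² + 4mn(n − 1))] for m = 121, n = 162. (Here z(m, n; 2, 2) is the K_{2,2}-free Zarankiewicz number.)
z(121, 162; 2, 2) ≤ (1/2)[121 + √(121² + 4·121·162·161)] = (1/2)[121 + √12638329] = 1838.0214

Kővári–Sós–Turán: let r_1, ..., r_121 be the row sums and z = Σ r_i the total number of 1s. Each pair of columns can share at most one row with both entries 1 (else a 2×2 all-ones block appears), so Σ_i C(r_i, 2) ≤ C(162, 2) = 13041. By convexity Σ_i C(r_i, 2) ≥ 121·C(z/121, 2) = z(z − 121)/(2·121), giving z² − 121z − 121·162·161 ≤ 0 and hence z ≤ (1/2)[121 + √(14641 + 4·3155922)] = (1/2)[121 + √12638329] ≈ (1/2)(121 + 3555.0428) = 1838.0214.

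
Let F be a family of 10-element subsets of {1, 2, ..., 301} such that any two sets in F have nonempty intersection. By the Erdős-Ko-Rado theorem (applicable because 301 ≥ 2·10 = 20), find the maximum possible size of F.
max |F| = C(300, 9) = 48052241692154700

Erdős-Ko-Rado (1961): when n ≥ 2k, max |F| = C(n−1, k−1). The bound is attained by the star {A : i ∈ A} for any fixed i ∈ [n]. Here C(301−1, 10−1) = C(300, 9) = 48052241692154700.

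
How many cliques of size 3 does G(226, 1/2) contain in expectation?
E[# K_3] = C(226, 3) · (1/2)^C(3, 2) = 1898400 / 2^3 = 237300

For each 3-subset S of vertices (there are C(226, 3) = 1898400 such S), let X_S = 1 if S induces a K_3 (all C(3, 2) = 3 edges present). Then P(X_S = 1) = (1/2)^3 = 1/8. By linearity of expectation, E[# K_3] = C(226, 3) · (1/2)^3 = 1898400 / 8 = 237300.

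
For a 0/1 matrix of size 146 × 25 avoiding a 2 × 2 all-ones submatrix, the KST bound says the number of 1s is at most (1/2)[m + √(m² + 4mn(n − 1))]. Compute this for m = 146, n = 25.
z(146, 25; 2, 2) ≤ (1/2)[146 + √(146² + 4·146·25·24)] = (1/2)[146 + √371716] = 377.8426

Kővári–Sós–Turán: let r_1, ..., r_146 be the row sums and z = Σ r_i the total number of 1s. Each pair of columns can share at most one row with both entries 1 (else a 2×2 all-ones block appears), so Σ_i C(r_i, 2) ≤ C(25, 2) = 300. By convexity Σ_i C(r_i, 2) ≥ 146·C(z/146, 2) = z(z − 146)/(2·146), giving z² − 146z − 146·25·24 ≤ 0 and hence z ≤ (1/2)[146 + √(21316 + 4·87600)] = (1/2)[146 + √371716] ≈ (1/2)(146 + 609.6852) = 377.8426.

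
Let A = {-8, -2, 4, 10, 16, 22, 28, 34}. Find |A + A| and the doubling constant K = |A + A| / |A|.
K = |A + A| / |A| = 15/8

Enumerate A + A = {a + b : a, b ∈ A}. With |A| = 8, there are |A|^2 = 64 ordered sum pairs; collecting distinct values, A + A = {-16, -10, -4, 2, 8, 14, 20, 26, 32, 38, 44, 50, 56, 62, 68}, so |A + A| = 15. Thus K = 15/8. Here |A + A| = 2|A| − 1 = 15, the minimum possible — so K = 15/8 is minimal, which holds iff A is an arithmetic progression.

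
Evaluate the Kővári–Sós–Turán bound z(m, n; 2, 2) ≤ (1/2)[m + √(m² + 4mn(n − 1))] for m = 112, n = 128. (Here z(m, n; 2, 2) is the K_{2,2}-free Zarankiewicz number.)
z(112, 128; 2, 2) ≤ (1/2)[112 + √(112² + 4·112·128·127)] = (1/2)[112 + √7295232] = 1406.4844

Kővári–Sós–Turán: let r_1, ..., r_112 be the row sums and z = Σ r_i the total number of 1s. Each pair of columns can share at most one row with both entries 1 (else a 2×2 all-ones block appears), so Σ_i C(r_i, 2) ≤ C(128, 2) = 8128. By convexity Σ_i C(r_i, 2) ≥ 112·C(z/112, 2) = z(z − 112)/(2·112), giving z² − 112z − 112·128·127 ≤ 0 and hence z ≤ (1/2)[112 + √(12544 + 4·1820672)] = (1/2)[112 + √7295232] ≈ (1/2)(112 + 2700.9687) = 1406.4844.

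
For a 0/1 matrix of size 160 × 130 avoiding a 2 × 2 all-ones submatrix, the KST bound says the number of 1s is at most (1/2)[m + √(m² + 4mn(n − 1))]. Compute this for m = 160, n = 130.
z(160, 130; 2, 2) ≤ (1/2)[160 + √(160² + 4·160·130·129)] = (1/2)[160 + √10758400] = 1720

Kővári–Sós–Turán: let r_1, ..., r_160 be the row sums and z = Σ r_i the total number of 1s. Each pair of columns can share at most one row with both entries 1 (else a 2×2 all-ones block appears), so Σ_i C(r_i, 2) ≤ C(130, 2) = 8385. By convexity Σ_i C(r_i, 2) ≥ 160·C(z/160, 2) = z(z − 160)/(2·160), giving z² − 160z − 160·130·129 ≤ 0 and hence z ≤ (1/2)[160 + √(25600 + 4·2683200)] = (1/2)[160 + √10758400] ≈ (1/2)(160 + 3280) = 1720.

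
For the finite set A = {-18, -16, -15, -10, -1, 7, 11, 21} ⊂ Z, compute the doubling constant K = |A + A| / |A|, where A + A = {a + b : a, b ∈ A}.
K = |A + A| / |A| = 34/8 = 17/4

Enumerate A + A = {a + b : a, b ∈ A}. With |A| = 8, there are |A|^2 = 64 ordered sum pairs; collecting distinct values, A + A = {-36, -34, -33, -32, -31, -30, -28, -26, -25, -20, -19, -17, -16, -11, -9, -8, -7, -5, -4, -3, -2, 1, 3, 5, 6, 10, 11, 14, 18, 20, 22, 28, 32, 42}, so |A + A| = 34. Thus K = 34/8 = 17/4. For comparison, the minimum possible |A + A| over all 8-element sets is 2·8 − 1 = 15 (so min K = 15/8), attained only by arithmetic progressions.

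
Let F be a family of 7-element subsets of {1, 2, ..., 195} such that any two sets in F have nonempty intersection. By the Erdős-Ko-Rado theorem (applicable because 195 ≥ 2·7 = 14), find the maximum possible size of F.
max |F| = C(194, 6) = 68482017072

Erdős-Ko-Rado (1961): when n ≥ 2k, max |F| = C(n−1, k−1). The bound is attained by the star {A : i ∈ A} for any fixed i ∈ [n]. Here C(195−1, 7−1) = C(194, 6) = 68482017072.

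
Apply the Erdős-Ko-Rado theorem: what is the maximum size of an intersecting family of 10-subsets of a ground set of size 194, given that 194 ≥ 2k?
max |F| = C(193, 9) = 847282830030120

The Erdős-Ko-Rado theorem states: for n ≥ 2k, an intersecting family of k-subsets of an n-element set has size at most C(n − 1, k − 1), with equality for 'star' families {A ⊆ [n] : |A| = k, i ∈ A} (fix an element i). For n = 194, k = 10: C(193, 9) = 847282830030120.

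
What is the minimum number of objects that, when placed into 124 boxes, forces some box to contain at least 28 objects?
n = (28 − 1)·124 + 1 = 3349

By the generalised pigeonhole principle, to guarantee some box contains ≥ r objects we need more than (r − 1) · k objects total. Threshold: n = (r − 1) · k + 1. With r = 28 and k = 124: n = 27 · 124 + 1 = 3348 + 1 = 3349. For n = 3348 = 27 · 124, we can put exactly 27 objects in every box, avoiding 28 in any single one — so 3349 is tight.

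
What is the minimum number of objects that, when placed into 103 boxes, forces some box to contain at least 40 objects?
n = (40 − 1)·103 + 1 = 4018

By the generalised pigeonhole principle, to guarantee some box contains ≥ r objects we need more than (r − 1) · k objects total. Threshold: n = (r − 1) · k + 1. With r = 40 and k = 103: n = 39 · 103 + 1 = 4017 + 1 = 4018. For n = 4017 = 39 · 103, we can put exactly 39 objects in every box, avoiding 40 in any single one — so 4018 is tight.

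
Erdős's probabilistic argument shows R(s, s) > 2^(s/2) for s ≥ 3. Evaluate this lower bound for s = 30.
2^(30/2) = 32768; so R(30, 30) > 32768

Colour each edge of K_n uniformly at random with red/blue. The expected number of monochromatic K_30 is C(n, 30) · 2 · 2^(−C(30,2)). If C(n, 30) · 2^(1 − C(30,2)) < 1, then with positive probability no monochromatic K_30 exists, so R(30, 30) > n. The standard estimate C(n, 30) ≤ n^30/30! shows this inequality holds whenever n ≤ 2^(30/2) (since 30! · 2^(C(30,2) − 1) > 2^(30^2/2) ≥ n^30). Hence R(30, 30) > 2^(30/2) = 32768.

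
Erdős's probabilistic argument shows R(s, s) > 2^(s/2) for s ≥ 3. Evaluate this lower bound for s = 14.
2^(14/2) = 128; so R(14, 14) > 128

Colour each edge of K_n uniformly at random with red/blue. The expected number of monochromatic K_14 is C(n, 14) · 2 · 2^(−C(14,2)). If C(n, 14) · 2^(1 − C(14,2)) < 1, then with positive probability no monochromatic K_14 exists, so R(14, 14) > n. The standard estimate C(n, 14) ≤ n^14/14! shows this inequality holds whenever n ≤ 2^(14/2) (since 14! · 2^(C(14,2) − 1) > 2^(14^2/2) ≥ n^14). Hence R(14, 14) > 2^(14/2) = 128.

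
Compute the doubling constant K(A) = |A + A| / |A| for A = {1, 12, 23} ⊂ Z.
K = |A + A| / |A| = 5/3

Enumerate A + A = {a + b : a, b ∈ A}. With |A| = 3, there are |A|^2 = 9 ordered sum pairs; collecting distinct values, A + A = {2, 13, 24, 35, 46}, so |A + A| = 5. Thus K = 5/3. Here |A + A| = 2|A| − 1 = 5, the minimum possible — so K = 5/3 is minimal, which holds iff A is an arithmetic progression.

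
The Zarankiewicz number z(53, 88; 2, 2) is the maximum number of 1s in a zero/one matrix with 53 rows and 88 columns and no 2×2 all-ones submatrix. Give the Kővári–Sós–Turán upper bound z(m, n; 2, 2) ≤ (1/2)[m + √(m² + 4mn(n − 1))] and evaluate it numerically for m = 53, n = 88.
z(53, 88; 2, 2) ≤ (1/2)[53 + √(53² + 4·53·88·87)] = (1/2)[53 + √1625881] = 664.0502

Kővári–Sós–Turán: let r_1, ..., r_53 be the row sums and z = Σ r_i the total number of 1s. Each pair of columns can share at most one row with both entries 1 (else a 2×2 all-ones block appears), so Σ_i C(r_i, 2) ≤ C(88, 2) = 3828. By convexity Σ_i C(r_i, 2) ≥ 53·C(z/53, 2) = z(z − 53)/(2·53), giving z² − 53z − 53·88·87 ≤ 0 and hence z ≤ (1/2)[53 + √(2809 + 4·405768)] = (1/2)[53 + √1625881] ≈ (1/2)(53 + 1275.1004) = 664.0502.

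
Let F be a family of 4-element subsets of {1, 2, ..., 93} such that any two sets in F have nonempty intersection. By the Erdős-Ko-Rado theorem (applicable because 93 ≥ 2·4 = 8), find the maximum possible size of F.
max |F| = C(92, 3) = 125580

Erdős-Ko-Rado (1961): when n ≥ 2k, max |F| = C(n−1, k−1). The bound is attained by the star {A : i ∈ A} for any fixed i ∈ [n]. Here C(93−1, 4−1) = C(92, 3) = 125580.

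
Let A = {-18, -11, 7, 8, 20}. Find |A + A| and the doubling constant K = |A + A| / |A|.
K = |A + A| / |A| = 15/5 = 3

Enumerate A + A = {a + b : a, b ∈ A}. With |A| = 5, there are |A|^2 = 25 ordered sum pairs; collecting distinct values, A + A = {-36, -29, -22, -11, -10, -4, -3, 2, 9, 14, 15, 16, 27, 28, 40}, so |A + A| = 15. Thus K = 15/5 = 3. For comparison, the minimum possible |A + A| over all 5-element sets is 2·5 − 1 = 9 (so min K = 9/5), attained only by arithmetic progressions.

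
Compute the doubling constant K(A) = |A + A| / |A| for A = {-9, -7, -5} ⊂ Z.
K = |A + A| / |A| = 5/3

Enumerate A + A = {a + b : a, b ∈ A}. With |A| = 3, there are |A|^2 = 9 ordered sum pairs; collecting distinct values, A + A = {-18, -16, -14, -12, -10}, so |A + A| = 5. Thus K = 5/3. Here |A + A| = 2|A| − 1 = 5, the minimum possible — so K = 5/3 is minimal, which holds iff A is an arithmetic progression.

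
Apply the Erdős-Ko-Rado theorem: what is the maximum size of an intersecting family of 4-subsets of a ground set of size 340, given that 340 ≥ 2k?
max |F| = C(339, 3) = 6435689

The Erdős-Ko-Rado theorem states: for n ≥ 2k, an intersecting family of k-subsets of an n-element set has size at most C(n − 1, k − 1), with equality for 'star' families {A ⊆ [n] : |A| = k, i ∈ A} (fix an element i). For n = 340, k = 4: C(339, 3) = 6435689.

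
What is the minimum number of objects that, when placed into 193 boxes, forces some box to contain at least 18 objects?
n = (18 − 1)·193 + 1 = 3282

By the generalised pigeonhole principle, to guarantee some box contains ≥ r objects we need more than (r − 1) · k objects total. Threshold: n = (r − 1) · k + 1. With r = 18 and k = 193: n = 17 · 193 + 1 = 3281 + 1 = 3282. For n = 3281 = 17 · 193, we can put exactly 17 objects in every box, avoiding 18 in any single one — so 3282 is tight.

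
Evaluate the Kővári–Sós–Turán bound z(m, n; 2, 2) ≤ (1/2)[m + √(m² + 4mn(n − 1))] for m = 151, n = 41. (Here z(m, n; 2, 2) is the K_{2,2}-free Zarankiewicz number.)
z(151, 41; 2, 2) ≤ (1/2)[151 + √(151² + 4·151·41·40)] = (1/2)[151 + √1013361] = 578.8292

Kővári–Sós–Turán: let r_1, ..., r_151 be the row sums and z = Σ r_i the total number of 1s. Each pair of columns can share at most one row with both entries 1 (else a 2×2 all-ones block appears), so Σ_i C(r_i, 2) ≤ C(41, 2) = 820. By convexity Σ_i C(r_i, 2) ≥ 151·C(z/151, 2) = z(z − 151)/(2·151), giving z² − 151z − 151·41·40 ≤ 0 and hence z ≤ (1/2)[151 + √(22801 + 4·247640)] = (1/2)[151 + √1013361] ≈ (1/2)(151 + 1006.6583) = 578.8292.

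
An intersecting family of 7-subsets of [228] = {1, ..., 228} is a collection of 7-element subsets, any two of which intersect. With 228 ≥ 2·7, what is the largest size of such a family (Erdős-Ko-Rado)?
max |F| = C(227, 6) = 177782976840

Erdős-Ko-Rado (1961): when n ≥ 2k, max |F| = C(n−1, k−1). The bound is attained by the star {A : i ∈ A} for any fixed i ∈ [n]. Here C(228−1, 7−1) = C(227, 6) = 177782976840.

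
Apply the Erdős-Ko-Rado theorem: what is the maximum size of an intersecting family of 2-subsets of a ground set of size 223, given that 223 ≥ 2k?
max |F| = C(222, 1) = 222

The Erdős-Ko-Rado theorem states: for n ≥ 2k, an intersecting family of k-subsets of an n-element set has size at most C(n − 1, k − 1), with equality for 'star' families {A ⊆ [n] : |A| = k, i ∈ A} (fix an element i). For n = 223, k = 2: C(222, 1) = 222.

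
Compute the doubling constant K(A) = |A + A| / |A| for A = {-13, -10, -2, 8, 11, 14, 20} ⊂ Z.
K = |A + A| / |A| = 24/7

Enumerate A + A = {a + b : a, b ∈ A}. With |A| = 7, there are |A|^2 = 49 ordered sum pairs; collecting distinct values, A + A = {-26, -23, -20, -15, -12, -5, -4, -2, 1, 4, 6, 7, 9, 10, 12, 16, 18, 19, 22, 25, 28, 31, 34, 40}, so |A + A| = 24. Thus K = 24/7. For comparison, the minimum possible |A + A| over all 7-element sets is 2·7 − 1 = 13 (so min K = 13/7), attained only by arithmetic progressions.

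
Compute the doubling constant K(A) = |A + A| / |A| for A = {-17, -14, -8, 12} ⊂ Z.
K = |A + A| / |A| = 10/4 = 5/2

Enumerate A + A = {a + b : a, b ∈ A}. With |A| = 4, there are |A|^2 = 16 ordered sum pairs; collecting distinct values, A + A = {-34, -31, -28, -25, -22, -16, -5, -2, 4, 24}, so |A + A| = 10. Thus K = 10/4 = 5/2. For comparison, the minimum possible |A + A| over all 4-element sets is 2·4 − 1 = 7 (so min K = 7/4), attained only by arithmetic progressions.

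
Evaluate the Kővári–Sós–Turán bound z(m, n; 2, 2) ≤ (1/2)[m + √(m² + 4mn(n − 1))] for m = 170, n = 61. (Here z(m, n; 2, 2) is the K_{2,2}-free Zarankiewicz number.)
z(170, 61; 2, 2) ≤ (1/2)[170 + √(170² + 4·170·61·60)] = (1/2)[170 + √2517700] = 878.3631

Kővári–Sós–Turán: let r_1, ..., r_170 be the row sums and z = Σ r_i the total number of 1s. Each pair of columns can share at most one row with both entries 1 (else a 2×2 all-ones block appears), so Σ_i C(r_i, 2) ≤ C(61, 2) = 1830. By convexity Σ_i C(r_i, 2) ≥ 170·C(z/170, 2) = z(z − 170)/(2·170), giving z² − 170z − 170·61·60 ≤ 0 and hence z ≤ (1/2)[170 + √(28900 + 4·622200)] = (1/2)[170 + √2517700] ≈ (1/2)(170 + 1586.7262) = 878.3631.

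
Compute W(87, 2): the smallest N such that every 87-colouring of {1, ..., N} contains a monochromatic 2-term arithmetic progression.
W(87, 2) = 87 + 1 = 88

A 2-term AP is any pair of integers, so a monochromatic 2-AP exists iff some colour is used at least twice. With 87 colours, the colouring i ↦ i on {1, ..., 87} uses each colour once, avoiding any monochromatic pair, so W(87, 2) > 87. For {1, ..., 88}, pigeonhole forces two integers of the same colour, which form a monochromatic 2-AP. Hence W(87, 2) = 88.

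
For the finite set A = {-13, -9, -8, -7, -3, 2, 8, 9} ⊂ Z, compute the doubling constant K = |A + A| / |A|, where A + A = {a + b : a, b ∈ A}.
K = |A + A| / |A| = 28/8 = 7/2

Enumerate A + A = {a + b : a, b ∈ A}. With |A| = 8, there are |A|^2 = 64 ordered sum pairs; collecting distinct values, A + A = {-26, -22, -21, -20, -18, -17, -16, -15, -14, -12, -11, -10, -7, -6, -5, -4, -1, 0, 1, 2, 4, 5, 6, 10, 11, 16, 17, 18}, so |A + A| = 28. Thus K = 28/8 = 7/2. For comparison, the minimum possible |A + A| over all 8-element sets is 2·8 − 1 = 15 (so min K = 15/8), attained only by arithmetic progressions.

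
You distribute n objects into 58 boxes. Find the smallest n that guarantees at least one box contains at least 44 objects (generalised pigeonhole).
n = (44 − 1)·58 + 1 = 2495

By the generalised pigeonhole principle, to guarantee some box contains ≥ r objects we need more than (r − 1) · k objects total. Threshold: n = (r − 1) · k + 1. With r = 44 and k = 58: n = 43 · 58 + 1 = 2494 + 1 = 2495. For n = 2494 = 43 · 58, we can put exactly 43 objects in every box, avoiding 44 in any single one — so 2495 is tight.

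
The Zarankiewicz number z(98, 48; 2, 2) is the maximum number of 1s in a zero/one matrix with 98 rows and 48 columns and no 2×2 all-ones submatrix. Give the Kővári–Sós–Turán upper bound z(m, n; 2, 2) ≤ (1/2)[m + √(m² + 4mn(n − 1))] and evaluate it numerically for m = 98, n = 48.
z(98, 48; 2, 2) ≤ (1/2)[98 + √(98² + 4·98·48·47)] = (1/2)[98 + √893956] = 521.7462

Kővári–Sós–Turán: let r_1, ..., r_98 be the row sums and z = Σ r_i the total number of 1s. Each pair of columns can share at most one row with both entries 1 (else a 2×2 all-ones block appears), so Σ_i C(r_i, 2) ≤ C(48, 2) = 1128. By convexity Σ_i C(r_i, 2) ≥ 98·C(z/98, 2) = z(z − 98)/(2·98), giving z² − 98z − 98·48·47 ≤ 0 and hence z ≤ (1/2)[98 + √(9604 + 4·221088)] = (1/2)[98 + √893956] ≈ (1/2)(98 + 945.4925) = 521.7462.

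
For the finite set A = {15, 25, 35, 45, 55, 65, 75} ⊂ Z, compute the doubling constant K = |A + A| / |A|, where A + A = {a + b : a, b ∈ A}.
K = |A + A| / |A| = 13/7

Enumerate A + A = {a + b : a, b ∈ A}. With |A| = 7, there are |A|^2 = 49 ordered sum pairs; collecting distinct values, A + A = {30, 40, 50, 60, 70, 80, 90, 100, 110, 120, 130, 140, 150}, so |A + A| = 13. Thus K = 13/7. Here |A + A| = 2|A| − 1 = 13, the minimum possible — so K = 13/7 is minimal, which holds iff A is an arithmetic progression.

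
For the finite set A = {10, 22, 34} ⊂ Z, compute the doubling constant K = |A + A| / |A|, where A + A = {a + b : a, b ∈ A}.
K = |A + A| / |A| = 5/3

Enumerate A + A = {a + b : a, b ∈ A}. With |A| = 3, there are |A|^2 = 9 ordered sum pairs; collecting distinct values, A + A = {20, 32, 44, 56, 68}, so |A + A| = 5. Thus K = 5/3. Here |A + A| = 2|A| − 1 = 5, the minimum possible — so K = 5/3 is minimal, which holds iff A is an arithmetic progression.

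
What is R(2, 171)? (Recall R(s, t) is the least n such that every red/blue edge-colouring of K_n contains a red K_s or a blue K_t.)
R(2, 171) = 171

R(2, k) = k for all k ≥ 2: in a 2-colouring of K_k, either some edge is red (a red K_2) or all edges are blue (a blue K_k). And K_{170} coloured all-blue has no blue K_171, so R(2, 171) > 170. Hence R(2, 171) = 171.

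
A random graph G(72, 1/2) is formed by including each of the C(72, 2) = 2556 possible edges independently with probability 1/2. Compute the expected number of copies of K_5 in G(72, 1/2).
E[# K_5] = C(72, 5) · (1/2)^C(5, 2) = 13991544 / 2^10 = 1748943/128 = 13663.6171875

For each 5-subset S of vertices (there are C(72, 5) = 13991544 such S), let X_S = 1 if S induces a K_5 (all C(5, 2) = 10 edges present). Then P(X_S = 1) = (1/2)^10 = 1/1024. By linearity of expectation, E[# K_5] = C(72, 5) · (1/2)^10 = 13991544 / 1024 = 1748943/128 = 13663.6171875.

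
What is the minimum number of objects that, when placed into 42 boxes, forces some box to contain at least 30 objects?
n = (30 − 1)·42 + 1 = 1219

By the generalised pigeonhole principle, to guarantee some box contains ≥ r objects we need more than (r − 1) · k objects total. Threshold: n = (r − 1) · k + 1. With r = 30 and k = 42: n = 29 · 42 + 1 = 1218 + 1 = 1219. For n = 1218 = 29 · 42, we can put exactly 29 objects in every box, avoiding 30 in any single one — so 1219 is tight.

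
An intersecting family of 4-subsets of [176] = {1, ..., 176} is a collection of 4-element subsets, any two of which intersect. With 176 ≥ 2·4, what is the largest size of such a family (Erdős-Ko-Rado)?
max |F| = C(175, 3) = 877975

Erdős-Ko-Rado (1961): when n ≥ 2k, max |F| = C(n−1, k−1). The bound is attained by the star {A : i ∈ A} for any fixed i ∈ [n]. Here C(176−1, 4−1) = C(175, 3) = 877975.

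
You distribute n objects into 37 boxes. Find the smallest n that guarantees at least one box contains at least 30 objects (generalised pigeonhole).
n = (30 − 1)·37 + 1 = 1074

By the generalised pigeonhole principle, to guarantee some box contains ≥ r objects we need more than (r − 1) · k objects total. Threshold: n = (r − 1) · k + 1. With r = 30 and k = 37: n = 29 · 37 + 1 = 1073 + 1 = 1074. For n = 1073 = 29 · 37, we can put exactly 29 objects in every box, avoiding 30 in any single one — so 1074 is tight.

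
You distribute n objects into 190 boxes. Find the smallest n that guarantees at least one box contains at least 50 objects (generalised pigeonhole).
n = (50 − 1)·190 + 1 = 9311

By the generalised pigeonhole principle, to guarantee some box contains ≥ r objects we need more than (r − 1) · k objects total. Threshold: n = (r − 1) · k + 1. With r = 50 and k = 190: n = 49 · 190 + 1 = 9310 + 1 = 9311. For n = 9310 = 49 · 190, we can put exactly 49 objects in every box, avoiding 50 in any single one — so 9311 is tight.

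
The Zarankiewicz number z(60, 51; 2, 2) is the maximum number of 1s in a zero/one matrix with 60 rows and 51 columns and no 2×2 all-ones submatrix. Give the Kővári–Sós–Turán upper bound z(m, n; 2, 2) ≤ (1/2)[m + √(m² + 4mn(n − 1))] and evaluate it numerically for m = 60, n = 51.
z(60, 51; 2, 2) ≤ (1/2)[60 + √(60² + 4·60·51·50)] = (1/2)[60 + √615600] = 422.3009

Kővári–Sós–Turán: let r_1, ..., r_60 be the row sums and z = Σ r_i the total number of 1s. Each pair of columns can share at most one row with both entries 1 (else a 2×2 all-ones block appears), so Σ_i C(r_i, 2) ≤ C(51, 2) = 1275. By convexity Σ_i C(r_i, 2) ≥ 60·C(z/60, 2) = z(z − 60)/(2·60), giving z² − 60z − 60·51·50 ≤ 0 and hence z ≤ (1/2)[60 + √(3600 + 4·153000)] = (1/2)[60 + √615600] ≈ (1/2)(60 + 784.6018) = 422.3009.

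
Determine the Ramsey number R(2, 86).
R(2, 86) = 86

R(2, k) = k for all k ≥ 2: in a 2-colouring of K_k, either some edge is red (a red K_2) or all edges are blue (a blue K_k). And K_{85} coloured all-blue has no blue K_86, so R(2, 86) > 85. Hence R(2, 86) = 86.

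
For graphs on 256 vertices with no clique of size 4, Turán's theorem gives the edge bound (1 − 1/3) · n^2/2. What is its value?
Turán density bound = (2/3) · 256^2/2 = 65536/3 ≈ 21845.3333

Turán's theorem: ex(n, K_{r+1}) is achieved by the complete r-partite Turán graph T(n, r) with parts as balanced as possible, and is at most (1 − 1/r) · n^2/2. For r = 3, n = 256: the density bound is (2/3) · 65536/2 = 65536/3 ≈ 21845.3333. The integer-valued extremum is e(T(256, 3)) = 21845, which is strictly less than the density bound 65536/3 since 3 ∤ 256 (the parts of T(256, 3) cannot all be equal).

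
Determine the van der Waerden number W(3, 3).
W(3, 3) = 27

This is a classical value, W(3, 3) = 27, established by combining an explicit 3-colouring of {1, ..., 26} with no monochromatic 3-AP (giving the lower bound W(3, 3) > 26) and a finite case analysis / exhaustive computer search showing every 3-colouring of {1, ..., 27} has such an AP.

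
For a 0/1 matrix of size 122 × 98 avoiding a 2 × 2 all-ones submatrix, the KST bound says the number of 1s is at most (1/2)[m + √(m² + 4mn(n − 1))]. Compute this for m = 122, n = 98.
z(122, 98; 2, 2) ≤ (1/2)[122 + √(122² + 4·122·98·97)] = (1/2)[122 + √4653812] = 1139.6348

Kővári–Sós–Turán: let r_1, ..., r_122 be the row sums and z = Σ r_i the total number of 1s. Each pair of columns can share at most one row with both entries 1 (else a 2×2 all-ones block appears), so Σ_i C(r_i, 2) ≤ C(98, 2) = 4753. By convexity Σ_i C(r_i, 2) ≥ 122·C(z/122, 2) = z(z − 122)/(2·122), giving z² − 122z − 122·98·97 ≤ 0 and hence z ≤ (1/2)[122 + √(14884 + 4·1159732)] = (1/2)[122 + √4653812] ≈ (1/2)(122 + 2157.2696) = 1139.6348.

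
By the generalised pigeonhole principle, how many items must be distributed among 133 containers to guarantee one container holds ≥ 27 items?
n = (27 − 1)·133 + 1 = 3459

By the generalised pigeonhole principle, to guarantee some box contains ≥ r objects we need more than (r − 1) · k objects total. Threshold: n = (r − 1) · k + 1. With r = 27 and k = 133: n = 26 · 133 + 1 = 3458 + 1 = 3459. For n = 3458 = 26 · 133, we can put exactly 26 objects in every box, avoiding 27 in any single one — so 3459 is tight.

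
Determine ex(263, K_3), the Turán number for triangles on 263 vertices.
ex(263, K_3) = ⌊263^2/4⌋ = 17292

Mantel (1907): a triangle-free graph on n vertices has at most ⌊n^2/4⌋ edges, with equality for the complete bipartite graph K_{⌊n/2⌋, ⌈n/2⌉}. For n = 263: ⌊263^2/4⌋ = ⌊69169/4⌋ = 17292. The extremal graph is K_{131, 132}, which has 131·132 = 17292 edges.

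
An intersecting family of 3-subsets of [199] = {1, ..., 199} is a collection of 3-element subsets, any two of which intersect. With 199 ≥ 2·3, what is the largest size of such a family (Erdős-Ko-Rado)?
max |F| = C(198, 2) = 19503

The Erdős-Ko-Rado theorem states: for n ≥ 2k, an intersecting family of k-subsets of an n-element set has size at most C(n − 1, k − 1), with equality for 'star' families {A ⊆ [n] : |A| = k, i ∈ A} (fix an element i). For n = 199, k = 3: C(198, 2) = 19503.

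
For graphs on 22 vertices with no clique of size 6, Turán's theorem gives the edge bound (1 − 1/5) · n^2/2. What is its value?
Turán density bound = (4/5) · 22^2/2 = 968/5 ≈ 193.6

Turán's theorem: ex(n, K_{r+1}) is achieved by the complete r-partite Turán graph T(n, r) with parts as balanced as possible, and is at most (1 − 1/r) · n^2/2. For r = 5, n = 22: the density bound is (4/5) · 484/2 = 968/5 ≈ 193.6. The integer-valued extremum is e(T(22, 5)) = 193, which is strictly less than the density bound 968/5 since 5 ∤ 22 (the parts of T(22, 5) cannot all be equal).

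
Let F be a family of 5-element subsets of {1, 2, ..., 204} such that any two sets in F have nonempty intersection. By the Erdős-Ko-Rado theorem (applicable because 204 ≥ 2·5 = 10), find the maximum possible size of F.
max |F| = C(203, 4) = 68685050

Erdős-Ko-Rado (1961): when n ≥ 2k, max |F| = C(n−1, k−1). The bound is attained by the star {A : i ∈ A} for any fixed i ∈ [n]. Here C(204−1, 5−1) = C(203, 4) = 68685050.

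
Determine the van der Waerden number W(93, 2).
W(93, 2) = 93 + 1 = 94

A 2-term AP is any pair of integers, so a monochromatic 2-AP exists iff some colour is used at least twice. With 93 colours, the colouring i ↦ i on {1, ..., 93} uses each colour once, avoiding any monochromatic pair, so W(93, 2) > 93. For {1, ..., 94}, pigeonhole forces two integers of the same colour, which form a monochromatic 2-AP. Hence W(93, 2) = 94.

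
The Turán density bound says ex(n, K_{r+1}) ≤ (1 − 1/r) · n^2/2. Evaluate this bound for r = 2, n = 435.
Turán density bound = (1/2) · 435^2/2 = 189225/4 ≈ 47306.25

Turán's theorem: ex(n, K_{r+1}) is achieved by the complete r-partite Turán graph T(n, r) with parts as balanced as possible, and is at most (1 − 1/r) · n^2/2. For r = 2, n = 435: the density bound is (1/2) · 189225/2 = 189225/4 ≈ 47306.25. The integer-valued extremum is e(T(435, 2)) = 47306, which is strictly less than the density bound 189225/4 since 2 ∤ 435 (the parts of T(435, 2) cannot all be equal).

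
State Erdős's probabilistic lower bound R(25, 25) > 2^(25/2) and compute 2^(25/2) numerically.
2^(25/2) = 5792.6188; so R(25, 25) > 5792.6188

Colour each edge of K_n uniformly at random with red/blue. The expected number of monochromatic K_25 is C(n, 25) · 2 · 2^(−C(25,2)). If C(n, 25) · 2^(1 − C(25,2)) < 1, then with positive probability no monochromatic K_25 exists, so R(25, 25) > n. The standard estimate C(n, 25) ≤ n^25/25! shows this inequality holds whenever n ≤ 2^(25/2) (since 25! · 2^(C(25,2) − 1) > 2^(25^2/2) ≥ n^25). Hence R(25, 25) > 2^(25/2) = 5792.6188.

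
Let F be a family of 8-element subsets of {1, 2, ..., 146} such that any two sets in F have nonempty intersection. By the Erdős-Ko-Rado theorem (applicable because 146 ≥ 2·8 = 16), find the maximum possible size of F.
max |F| = C(145, 7) = 230826830520

The Erdős-Ko-Rado theorem states: for n ≥ 2k, an intersecting family of k-subsets of an n-element set has size at most C(n − 1, k − 1), with equality for 'star' families {A ⊆ [n] : |A| = k, i ∈ A} (fix an element i). For n = 146, k = 8: C(145, 7) = 230826830520.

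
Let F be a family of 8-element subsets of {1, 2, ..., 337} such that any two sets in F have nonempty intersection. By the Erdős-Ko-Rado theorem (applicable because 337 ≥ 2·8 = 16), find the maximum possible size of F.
max |F| = C(336, 7) = 90079147136880

The Erdős-Ko-Rado theorem states: for n ≥ 2k, an intersecting family of k-subsets of an n-element set has size at most C(n − 1, k − 1), with equality for 'star' families {A ⊆ [n] : |A| = k, i ∈ A} (fix an element i). For n = 337, k = 8: C(336, 7) = 90079147136880.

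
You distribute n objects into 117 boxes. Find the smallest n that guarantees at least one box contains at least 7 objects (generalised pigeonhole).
n = (7 − 1)·117 + 1 = 703

By the generalised pigeonhole principle, to guarantee some box contains ≥ r objects we need more than (r − 1) · k objects total. Threshold: n = (r − 1) · k + 1. With r = 7 and k = 117: n = 6 · 117 + 1 = 702 + 1 = 703. For n = 702 = 6 · 117, we can put exactly 6 objects in every box, avoiding 7 in any single one — so 703 is tight.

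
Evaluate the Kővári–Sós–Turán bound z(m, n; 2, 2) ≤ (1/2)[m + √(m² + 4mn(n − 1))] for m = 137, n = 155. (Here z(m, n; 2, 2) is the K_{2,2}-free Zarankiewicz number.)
z(137, 155; 2, 2) ≤ (1/2)[137 + √(137² + 4·137·155·154)] = (1/2)[137 + √13099529] = 1878.1636

Kővári–Sós–Turán: let r_1, ..., r_137 be the row sums and z = Σ r_i the total number of 1s. Each pair of columns can share at most one row with both entries 1 (else a 2×2 all-ones block appears), so Σ_i C(r_i, 2) ≤ C(155, 2) = 11935. By convexity Σ_i C(r_i, 2) ≥ 137·C(z/137, 2) = z(z − 137)/(2·137), giving z² − 137z − 137·155·154 ≤ 0 and hence z ≤ (1/2)[137 + √(18769 + 4·3270190)] = (1/2)[137 + √13099529] ≈ (1/2)(137 + 3619.3271) = 1878.1636.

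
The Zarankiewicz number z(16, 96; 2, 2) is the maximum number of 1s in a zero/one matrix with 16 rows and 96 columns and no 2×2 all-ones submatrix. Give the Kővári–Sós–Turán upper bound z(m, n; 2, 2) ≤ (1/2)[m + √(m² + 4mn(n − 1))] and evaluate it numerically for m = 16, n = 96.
z(16, 96; 2, 2) ≤ (1/2)[16 + √(16² + 4·16·96·95)] = (1/2)[16 + √583936] = 390.0785

Kővári–Sós–Turán: let r_1, ..., r_16 be the row sums and z = Σ r_i the total number of 1s. Each pair of columns can share at most one row with both entries 1 (else a 2×2 all-ones block appears), so Σ_i C(r_i, 2) ≤ C(96, 2) = 4560. By convexity Σ_i C(r_i, 2) ≥ 16·C(z/16, 2) = z(z − 16)/(2·16), giving z² − 16z − 16·96·95 ≤ 0 and hence z ≤ (1/2)[16 + √(256 + 4·145920)] = (1/2)[16 + √583936] ≈ (1/2)(16 + 764.1571) = 390.0785.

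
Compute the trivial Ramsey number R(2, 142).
R(2, 142) = 142

R(2, k) = k for all k ≥ 2: in a 2-colouring of K_k, either some edge is red (a red K_2) or all edges are blue (a blue K_k). And K_{141} coloured all-blue has no blue K_142, so R(2, 142) > 141. Hence R(2, 142) = 142.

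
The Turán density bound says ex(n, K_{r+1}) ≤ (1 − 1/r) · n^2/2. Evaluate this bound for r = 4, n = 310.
Turán density bound = (3/4) · 310^2/2 = 72075/2 ≈ 36037.5

Turán's theorem: ex(n, K_{r+1}) is achieved by the complete r-partite Turán graph T(n, r) with parts as balanced as possible, and is at most (1 − 1/r) · n^2/2. For r = 4, n = 310: the density bound is (3/4) · 96100/2 = 72075/2 ≈ 36037.5. The integer-valued extremum is e(T(310, 4)) = 36037, which is strictly less than the density bound 72075/2 since 4 ∤ 310 (the parts of T(310, 4) cannot all be equal).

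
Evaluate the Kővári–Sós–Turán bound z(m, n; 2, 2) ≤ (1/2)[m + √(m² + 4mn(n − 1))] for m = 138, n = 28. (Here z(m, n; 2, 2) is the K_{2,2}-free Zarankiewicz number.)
z(138, 28; 2, 2) ≤ (1/2)[138 + √(138² + 4·138·28·27)] = (1/2)[138 + √436356] = 399.2862

Kővári–Sós–Turán: let r_1, ..., r_138 be the row sums and z = Σ r_i the total number of 1s. Each pair of columns can share at most one row with both entries 1 (else a 2×2 all-ones block appears), so Σ_i C(r_i, 2) ≤ C(28, 2) = 378. By convexity Σ_i C(r_i, 2) ≥ 138·C(z/138, 2) = z(z − 138)/(2·138), giving z² − 138z − 138·28·27 ≤ 0 and hence z ≤ (1/2)[138 + √(19044 + 4·104328)] = (1/2)[138 + √436356] ≈ (1/2)(138 + 660.5725) = 399.2862.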